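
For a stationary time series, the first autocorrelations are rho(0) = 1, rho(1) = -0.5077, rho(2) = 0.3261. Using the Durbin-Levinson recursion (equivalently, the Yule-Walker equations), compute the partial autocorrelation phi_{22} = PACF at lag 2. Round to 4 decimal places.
\phi_{22} = 0.0921

The PACF at lag k is phi_{kk}, the last component of the solution
to the Yule-Walker system G_k phi = r_k where
  (G_k)_{ij} = rho(|i - j|), (r_k)_i = rho(i), i,j = 1..k.
Equivalently, Durbin-Levinson gives phi_{kk} iteratively:
  phi_{11} = rho(1)
  phi_{kk} = [rho(k) - sum_{j=1..k-1} phi_{k-1,j} rho(k-j)]
            / [1 - sum_{j=1..k-1} phi_{k-1,j} rho(j)],
  phi_{k,j} = phi_{k-1,j} - phi_{kk} phi_{k-1,k-j},  j = 1..k-1.
Step k = 1:
  phi_11 = rho(1) = -0.5077.
Step k = 2:
  phi_22 = [rho(2) - phi_11 rho(1)] / [1 - phi_11 rho(1)] = [0.3261 - (-0.5077)(-0.5077)] / [1 - (-0.5077)(-0.5077)]
         = 0.06834071 / 0.74224071 = 0.0921.
Therefore phi_{22} = 0.0921.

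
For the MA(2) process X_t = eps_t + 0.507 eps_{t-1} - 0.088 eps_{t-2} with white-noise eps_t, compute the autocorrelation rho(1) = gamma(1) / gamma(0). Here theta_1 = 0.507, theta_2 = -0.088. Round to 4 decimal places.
\rho(1) = 0.3656

For an MA(q) process with theta_0 = 1, the autocovariance is
  gamma(k) = sigma^2 * sum_{i=0..q-k} theta_i * theta_{i+k},
and rho(k) = gamma(k) / gamma(0). Sigma^2 cancels.
  numerator   = (1)*(0.507) + (0.507)*(-0.088) = 0.462384.
  denominator = (1)^2 + (0.507)^2 + (-0.088)^2 = 1.264793.
  rho(1) = 0.462384 / 1.264793 = 0.3656.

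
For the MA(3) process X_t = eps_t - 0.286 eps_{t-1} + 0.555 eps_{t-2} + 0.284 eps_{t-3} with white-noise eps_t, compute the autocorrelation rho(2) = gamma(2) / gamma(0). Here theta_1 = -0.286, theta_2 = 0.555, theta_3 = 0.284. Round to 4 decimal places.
\rho(2) = 0.3222

For an MA(q) process with theta_0 = 1, the autocovariance is
  gamma(k) = sigma^2 * sum_{i=0..q-k} theta_i * theta_{i+k},
and rho(k) = gamma(k) / gamma(0). Sigma^2 cancels.
  numerator   = (1)*(0.555) + (-0.286)*(0.284) = 0.473776.
  denominator = (1)^2 + (-0.286)^2 + (0.555)^2 + (0.284)^2 = 1.470477.
  rho(2) = 0.473776 / 1.470477 = 0.3222.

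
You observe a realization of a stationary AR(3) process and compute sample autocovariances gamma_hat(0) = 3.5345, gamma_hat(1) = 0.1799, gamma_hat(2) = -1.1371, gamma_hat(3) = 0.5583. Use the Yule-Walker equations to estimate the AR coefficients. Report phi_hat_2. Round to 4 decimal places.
\hat\phi_{2} = -0.3400

The Yule-Walker equations for an AR(p) process read, in matrix form,
  Gamma_p phi = r_p,   with   (Gamma_p)_{ij} = gamma(|i - j|),
                       (r_p)_i = gamma(i),   i,j = 1..p.
Substitute the sample gammas (Toeplitz matrix and right-hand side of size 3):
  Gamma_p = [[3.5345, 0.1799, -1.1371], [0.1799, 3.5345, 0.1799], [-1.1371, 0.1799, 3.5345]]
  r_p     = [0.1799, -1.1371, 0.5583]
Written out (R1..R3):
  (R1) 3.5345 phi_1 + 0.1799 phi_2 - 1.1371 phi_3 = 0.1799
  (R2) 0.1799 phi_1 + 3.5345 phi_2 + 0.1799 phi_3 = -1.1371
  (R3) -1.1371 phi_1 + 0.1799 phi_2 + 3.5345 phi_3 = 0.5583
Gaussian elimination:
  R2 <- R2 - (0.1799/3.5345) R1 = R2 - (0.050898) R1:  3.525343 phi_2 + 0.237776 phi_3 = -1.146257
  R3 <- R3 - (-1.1371/3.5345) R1 = R3 - (-0.321715) R1:  0.237776 phi_2 + 3.168678 phi_3 = 0.616176
  R3 <- R3 - (0.237776/3.525343) R2 = R3 - (0.067448) R2:  3.152641 phi_3 = 0.693489
Back-substitution:
  phi_hat_3 = 0.693489 / 3.152641 = 0.219971
  phi_hat_2 = (-1.146257 - (0.237776)(0.219971)) / 3.525343 = -0.339984
  phi_hat_1 = (0.1799 - (0.1799)(-0.339984) - (-1.1371)(0.219971)) / 3.5345 = 0.138971
So phi_hat = [0.1390, -0.3400, 0.2200].
Therefore phi_hat_2 = -0.3400.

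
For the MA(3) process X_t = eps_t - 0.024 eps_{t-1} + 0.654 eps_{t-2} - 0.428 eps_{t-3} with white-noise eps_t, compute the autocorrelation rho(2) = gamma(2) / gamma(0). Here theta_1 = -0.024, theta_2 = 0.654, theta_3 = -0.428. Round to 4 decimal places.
\rho(2) = 0.4122

For an MA(q) process with theta_0 = 1, the autocovariance is
  gamma(k) = sigma^2 * sum_{i=0..q-k} theta_i * theta_{i+k},
and rho(k) = gamma(k) / gamma(0). Sigma^2 cancels.
  numerator   = (1)*(0.654) + (-0.024)*(-0.428) = 0.664272.
  denominator = (1)^2 + (-0.024)^2 + (0.654)^2 + (-0.428)^2 = 1.611476.
  rho(2) = 0.664272 / 1.611476 = 0.4122.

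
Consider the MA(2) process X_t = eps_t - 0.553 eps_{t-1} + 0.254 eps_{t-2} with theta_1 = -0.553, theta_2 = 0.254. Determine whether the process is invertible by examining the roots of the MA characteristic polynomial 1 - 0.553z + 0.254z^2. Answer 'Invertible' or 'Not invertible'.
\text{Invertible}

The MA(q) characteristic polynomial is P(z) = 1 - 0.553z + 0.254z^2.
Invertibility requires all roots to lie outside the unit circle, i.e. |z| > 1 for every root.
Set 1 + (-0.553) z + (0.254) z^2 = 0, i.e. a z^2 + b z + c = 0 with a = 0.254, b = -0.553, c = 1.
Discriminant D = b^2 - 4ac = (-0.553)^2 - 4*(0.254)*1 = 0.305809 - (1.016) = -0.710191.
D < 0, so the roots are the complex-conjugate pair z = (-b +/- i sqrt(-D)) / (2a) = 1.0886 +/- 1.6589i.
For a conjugate pair |z|^2 = z * conj(z) = (product of roots) = c/a = 1/(0.254) = 3.937008, so |z| = sqrt(3.937008) = 1.9842 for both roots.
Moduli of all roots: 1.9842, 1.9842.
All moduli strictly greater than 1? Yes.
Verdict: Invertible.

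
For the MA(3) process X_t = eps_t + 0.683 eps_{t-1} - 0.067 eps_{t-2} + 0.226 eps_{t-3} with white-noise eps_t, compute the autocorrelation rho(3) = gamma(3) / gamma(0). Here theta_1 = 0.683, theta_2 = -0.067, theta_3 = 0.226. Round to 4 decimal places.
\rho(3) = 0.1485

For an MA(q) process with theta_0 = 1, the autocovariance is
  gamma(k) = sigma^2 * sum_{i=0..q-k} theta_i * theta_{i+k},
and rho(k) = gamma(k) / gamma(0). Sigma^2 cancels.
  numerator   = (1)*(0.226) = 0.226.
  denominator = (1)^2 + (0.683)^2 + (-0.067)^2 + (0.226)^2 = 1.522054.
  rho(3) = 0.226 / 1.522054 = 0.1485.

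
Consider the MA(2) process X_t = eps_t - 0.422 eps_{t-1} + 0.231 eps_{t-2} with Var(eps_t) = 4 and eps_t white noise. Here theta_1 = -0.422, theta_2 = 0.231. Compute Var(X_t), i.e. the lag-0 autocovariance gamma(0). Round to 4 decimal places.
\gamma(0) = 4.9258

For an MA(q) process X_t = eps_t + sum_i theta_i eps_{t-i} with
Var(eps_t) = sigma^2, the variance is
  gamma(0) = sigma^2 * (1 + sum_i theta_i^2).
  sum_i theta_i^2 = (-0.422)^2 + (0.231)^2 = 0.178084 + 0.053361 = 0.231445.
  gamma(0) = 4 * (1 + 0.231445) = 4 * 1.231445 = 4.92578, which rounds to 4.9258.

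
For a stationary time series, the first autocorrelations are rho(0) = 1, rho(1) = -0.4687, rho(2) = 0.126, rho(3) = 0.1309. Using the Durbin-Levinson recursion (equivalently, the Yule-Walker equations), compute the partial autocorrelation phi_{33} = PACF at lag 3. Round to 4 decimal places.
\phi_{33} = 0.1830

The PACF at lag k is phi_{kk}, the last component of the solution
to the Yule-Walker system G_k phi = r_k where
  (G_k)_{ij} = rho(|i - j|), (r_k)_i = rho(i), i,j = 1..k.
Equivalently, Durbin-Levinson gives phi_{kk} iteratively:
  phi_{11} = rho(1)
  phi_{kk} = [rho(k) - sum_{j=1..k-1} phi_{k-1,j} rho(k-j)]
            / [1 - sum_{j=1..k-1} phi_{k-1,j} rho(j)],
  phi_{k,j} = phi_{k-1,j} - phi_{kk} phi_{k-1,k-j},  j = 1..k-1.
Step k = 1:
  phi_11 = rho(1) = -0.4687.
Step k = 2:
  phi_22 = [rho(2) - phi_11 rho(1)] / [1 - phi_11 rho(1)] = [0.126 - (-0.4687)(-0.4687)] / [1 - (-0.4687)(-0.4687)]
         = -0.09367969 / 0.78032031 = -0.120053.
  Update: phi_21 = phi_11 - phi_22 phi_11 = -0.4687 - (-0.120053)(-0.4687) = -0.524969.
Step k = 3:
  phi_33 = [rho(3) - phi_21 rho(2) - phi_22 rho(1)] / [1 - phi_21 rho(1) - phi_22 rho(2)]
    numerator   = 0.1309 - (-0.524969)(0.126) - (-0.120053)(-0.4687) = 0.14077729
    denominator = 1 - (-0.524969)(-0.4687) - (-0.120053)(0.126) = 0.76907379
  phi_33 = 0.14077729 / 0.76907379 = 0.183.
Therefore phi_{33} = 0.1830.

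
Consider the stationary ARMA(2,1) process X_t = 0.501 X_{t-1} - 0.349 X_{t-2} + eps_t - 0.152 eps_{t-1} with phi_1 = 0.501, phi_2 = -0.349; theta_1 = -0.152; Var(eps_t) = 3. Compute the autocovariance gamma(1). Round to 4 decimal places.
\gamma(1) = 1.0015

Multiply the model equation by X_{t-k} and take expectations. With theta_0 = psi_0 = 1 and psi_j the MA(infinity) weights, this gives
  gamma(k) - sum_i phi_i gamma(k-i) = c_k,
  c_k = sigma^2 * sum_{j=k..q} theta_j psi_{j-k}   (c_k = 0 for k > q),
using gamma(-m) = gamma(m).
psi-weights needed (psi_j = theta_j + sum_i phi_i psi_{j-i}):
  psi_1 = theta_1 + phi_1 = -0.152 + (0.501) = 0.349
Right-hand sides:
  c_0 = sigma^2 (1 + theta_1 psi_1) = 3 * (1 + (-0.152)(0.349)) = 3 * 0.946952 = 2.840856
  c_1 = sigma^2 theta_1 = 3 * (-0.152) = -0.456
  c_2 = 0
Equations for k = 0, 1, 2 (AR order 2, c_2 = 0):
  (E0) gamma(0) = phi_1 gamma(1) + phi_2 gamma(2) + c_0
  (E1) gamma(1) = phi_1 gamma(0) + phi_2 gamma(1) + c_1
  (E2) gamma(2) = phi_1 gamma(1) + phi_2 gamma(0)
From (E1): gamma(1) = A gamma(0) + B with
  A = phi_1 / (1 - phi_2) = 0.501 / 1.349 = 0.371386,   B = c_1 / (1 - phi_2) = -0.456 / 1.349 = -0.338028.
Insert (E2) into (E0): gamma(0) (1 - phi_2^2) = phi_1 (1 + phi_2) gamma(1) + c_0.
  phi_1 (1 + phi_2) = (0.501)(0.651) = 0.326151,   1 - phi_2^2 = 0.878199.
Replace gamma(1) by A gamma(0) + B and collect gamma(0):
  gamma(0) [0.878199 - (0.326151)(0.371386)] = (0.326151)(-0.338028) + 2.840856
  gamma(0) * 0.757071 = 2.730608
  gamma(0) = 2.730608 / 0.757071 = 3.606805.
  gamma(1) = A gamma(0) + B = (0.371386)(3.606805) + (-0.338028) = 1.00149.
Therefore gamma(1) = 1.0015 (to 4 decimal places).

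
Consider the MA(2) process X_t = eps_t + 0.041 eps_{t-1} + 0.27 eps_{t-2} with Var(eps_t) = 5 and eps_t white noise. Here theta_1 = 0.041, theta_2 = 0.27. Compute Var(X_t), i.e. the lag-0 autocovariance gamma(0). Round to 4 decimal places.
\gamma(0) = 5.3729

For an MA(q) process X_t = eps_t + sum_i theta_i eps_{t-i} with
Var(eps_t) = sigma^2, the variance is
  gamma(0) = sigma^2 * (1 + sum_i theta_i^2).
  sum_i theta_i^2 = (0.041)^2 + (0.27)^2 = 0.001681 + 0.0729 = 0.074581.
  gamma(0) = 5 * (1 + 0.074581) = 5 * 1.074581 = 5.372905, which rounds to 5.3729.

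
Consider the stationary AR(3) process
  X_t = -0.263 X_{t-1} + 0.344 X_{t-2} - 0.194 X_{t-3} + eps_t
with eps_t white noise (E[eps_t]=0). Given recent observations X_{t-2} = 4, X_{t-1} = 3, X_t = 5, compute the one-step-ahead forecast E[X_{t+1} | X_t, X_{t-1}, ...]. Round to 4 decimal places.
E[X_{t+1} \mid \mathcal F_t] = -1.0590

For an AR(p) model X_t = c + sum_i phi_i X_{t-i} + eps_t, the
one-step-ahead conditional mean is
  E[X_{t+1} | X_t, ...] = c + sum_i phi_i X_{t+1-i}.
Substitute known values:
  E[X_{t+1} | ...] = (-0.263) * (5) + (0.344) * (3) + (-0.194) * (4)
                   = -1.0590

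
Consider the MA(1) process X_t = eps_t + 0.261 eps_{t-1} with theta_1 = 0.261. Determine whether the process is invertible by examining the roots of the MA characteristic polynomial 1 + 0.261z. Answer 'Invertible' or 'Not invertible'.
\text{Invertible}

The MA(q) characteristic polynomial is P(z) = 1 + 0.261z.
Invertibility requires all roots to lie outside the unit circle, i.e. |z| > 1 for every root.
This is linear in z: 1 + (0.261) z = 0  =>  z = -1/(0.261) = -3.831418,  |z| = 3.831418.
Moduli of all roots: 3.8314.
All moduli strictly greater than 1? Yes.
Verdict: Invertible.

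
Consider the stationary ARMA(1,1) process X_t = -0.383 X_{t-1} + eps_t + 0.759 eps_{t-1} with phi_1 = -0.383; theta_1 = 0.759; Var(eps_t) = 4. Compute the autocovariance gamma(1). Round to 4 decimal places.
\gamma(1) = 1.2502

Multiply the model equation by X_{t-k} and take expectations. With theta_0 = psi_0 = 1 and psi_j the MA(infinity) weights, this gives
  gamma(k) - sum_i phi_i gamma(k-i) = c_k,
  c_k = sigma^2 * sum_{j=k..q} theta_j psi_{j-k}   (c_k = 0 for k > q),
using gamma(-m) = gamma(m).
psi-weights needed (psi_j = theta_j + sum_i phi_i psi_{j-i}):
  psi_1 = theta_1 + phi_1 = 0.759 + (-0.383) = 0.376
Right-hand sides:
  c_0 = sigma^2 (1 + theta_1 psi_1) = 4 * (1 + (0.759)(0.376)) = 4 * 1.285384 = 5.141536
  c_1 = sigma^2 theta_1 = 4 * (0.759) = 3.036
  c_2 = 0
Equations for k = 0 and k = 1 (AR order 1):
  gamma(0) = phi_1 gamma(1) + c_0
  gamma(1) = phi_1 gamma(0) + c_1
Substituting the second into the first: gamma(0) (1 - phi_1^2) = c_0 + phi_1 c_1, so
  gamma(0) = (c_0 + phi_1 c_1) / (1 - phi_1^2) = (5.141536 + (-0.383)(3.036)) / (1 - (-0.383)^2) = 3.978748 / 0.853311 = 4.662717.
  gamma(1) = phi_1 gamma(0) + c_1 = (-0.383)(4.662717) + (3.036) = 1.250179.
Therefore gamma(1) = 1.2502 (to 4 decimal places).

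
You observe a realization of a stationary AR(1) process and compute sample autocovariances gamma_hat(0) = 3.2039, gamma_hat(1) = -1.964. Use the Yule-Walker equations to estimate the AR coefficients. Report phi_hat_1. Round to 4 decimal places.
\hat\phi_{1} = -0.6130

The Yule-Walker equations for an AR(p) process read, in matrix form,
  Gamma_p phi = r_p,   with   (Gamma_p)_{ij} = gamma(|i - j|),
                       (r_p)_i = gamma(i),   i,j = 1..p.
Substitute the sample gammas (Toeplitz matrix and right-hand side of size 1):
  Gamma_p = [[3.2039]]
  r_p     = [-1.964]
With p = 1 this is the single equation gamma(0) phi_1 = gamma(1):
  phi_hat_1 = gamma(1) / gamma(0) = -1.964 / 3.2039 = -0.6130.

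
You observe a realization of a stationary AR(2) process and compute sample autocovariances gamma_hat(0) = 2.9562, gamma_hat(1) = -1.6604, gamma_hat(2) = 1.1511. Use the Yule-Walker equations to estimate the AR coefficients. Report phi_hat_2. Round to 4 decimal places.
\hat\phi_{2} = 0.1080

The Yule-Walker equations for an AR(p) process read, in matrix form,
  Gamma_p phi = r_p,   with   (Gamma_p)_{ij} = gamma(|i - j|),
                       (r_p)_i = gamma(i),   i,j = 1..p.
Substitute the sample gammas (Toeplitz matrix and right-hand side of size 2):
  Gamma_p = [[2.9562, -1.6604], [-1.6604, 2.9562]]
  r_p     = [-1.6604, 1.1511]
Written out:
  2.9562 phi_1 - 1.6604 phi_2 = -1.6604
  -1.6604 phi_1 + 2.9562 phi_2 = 1.1511
Solve by Cramer's rule:
  det = gamma(0)^2 - gamma(1)^2 = (2.9562)^2 - (-1.6604)^2 = 8.73911844 - 2.75692816 = 5.98219028
  phi_hat_1 = [gamma(1) gamma(0) - gamma(1) gamma(2)] / det = [(-1.6604)(2.9562) - (-1.6604)(1.1511)] / 5.98219028 = -2.99718804 / 5.98219028 = -0.501
  phi_hat_2 = [gamma(0) gamma(2) - gamma(1)^2] / det = [(2.9562)(1.1511) - (-1.6604)^2] / 5.98219028 = 0.64595366 / 5.98219028 = 0.108
So phi_hat = [-0.5010, 0.1080].
Therefore phi_hat_2 = 0.1080.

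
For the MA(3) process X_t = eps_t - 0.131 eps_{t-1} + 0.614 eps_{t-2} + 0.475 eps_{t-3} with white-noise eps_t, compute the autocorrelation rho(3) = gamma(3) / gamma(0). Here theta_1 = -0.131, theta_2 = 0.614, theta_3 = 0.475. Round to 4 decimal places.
\rho(3) = 0.2932

For an MA(q) process with theta_0 = 1, the autocovariance is
  gamma(k) = sigma^2 * sum_{i=0..q-k} theta_i * theta_{i+k},
and rho(k) = gamma(k) / gamma(0). Sigma^2 cancels.
  numerator   = (1)*(0.475) = 0.475.
  denominator = (1)^2 + (-0.131)^2 + (0.614)^2 + (0.475)^2 = 1.619782.
  rho(3) = 0.475 / 1.619782 = 0.2932.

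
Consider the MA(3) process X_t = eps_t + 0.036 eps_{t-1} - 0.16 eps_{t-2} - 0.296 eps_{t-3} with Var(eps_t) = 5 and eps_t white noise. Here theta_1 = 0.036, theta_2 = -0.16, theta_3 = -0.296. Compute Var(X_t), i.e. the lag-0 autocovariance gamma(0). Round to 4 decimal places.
\gamma(0) = 5.5726

For an MA(q) process X_t = eps_t + sum_i theta_i eps_{t-i} with
Var(eps_t) = sigma^2, the variance is
  gamma(0) = sigma^2 * (1 + sum_i theta_i^2).
  sum_i theta_i^2 = (0.036)^2 + (-0.16)^2 + (-0.296)^2 = 0.001296 + 0.0256 + 0.087616 = 0.114512.
  gamma(0) = 5 * (1 + 0.114512) = 5 * 1.114512 = 5.57256, which rounds to 5.5726.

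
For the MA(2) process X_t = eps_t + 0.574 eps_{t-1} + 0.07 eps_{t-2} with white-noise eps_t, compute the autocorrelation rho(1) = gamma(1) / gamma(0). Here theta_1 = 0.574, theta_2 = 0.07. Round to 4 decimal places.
\rho(1) = 0.4603

For an MA(q) process with theta_0 = 1, the autocovariance is
  gamma(k) = sigma^2 * sum_{i=0..q-k} theta_i * theta_{i+k},
and rho(k) = gamma(k) / gamma(0). Sigma^2 cancels.
  numerator   = (1)*(0.574) + (0.574)*(0.07) = 0.61418.
  denominator = (1)^2 + (0.574)^2 + (0.07)^2 = 1.334376.
  rho(1) = 0.61418 / 1.334376 = 0.4603.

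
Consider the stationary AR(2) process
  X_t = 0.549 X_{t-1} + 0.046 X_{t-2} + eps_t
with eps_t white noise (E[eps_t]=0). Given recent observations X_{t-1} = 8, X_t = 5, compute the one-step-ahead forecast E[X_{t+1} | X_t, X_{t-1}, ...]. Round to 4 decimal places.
E[X_{t+1} \mid \mathcal F_t] = 3.1130

For an AR(p) model X_t = c + sum_i phi_i X_{t-i} + eps_t, the
one-step-ahead conditional mean is
  E[X_{t+1} | X_t, ...] = c + sum_i phi_i X_{t+1-i}.
Substitute known values:
  E[X_{t+1} | ...] = (0.549) * (5) + (0.046) * (8)
                   = 3.1130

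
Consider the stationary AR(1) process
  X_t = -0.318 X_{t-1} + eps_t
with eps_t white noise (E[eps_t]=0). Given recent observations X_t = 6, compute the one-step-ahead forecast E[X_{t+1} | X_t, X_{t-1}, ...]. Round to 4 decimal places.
E[X_{t+1} \mid \mathcal F_t] = -1.9080

For an AR(p) model X_t = c + sum_i phi_i X_{t-i} + eps_t, the
one-step-ahead conditional mean is
  E[X_{t+1} | X_t, ...] = c + sum_i phi_i X_{t+1-i}.
Substitute known values:
  E[X_{t+1} | ...] = (-0.318) * (6)
                   = -1.9080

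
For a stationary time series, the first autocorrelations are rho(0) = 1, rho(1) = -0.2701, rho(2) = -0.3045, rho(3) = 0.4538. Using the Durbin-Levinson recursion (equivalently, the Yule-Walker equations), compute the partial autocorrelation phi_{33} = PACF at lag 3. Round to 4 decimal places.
\phi_{33} = 0.2949

The PACF at lag k is phi_{kk}, the last component of the solution
to the Yule-Walker system G_k phi = r_k where
  (G_k)_{ij} = rho(|i - j|), (r_k)_i = rho(i), i,j = 1..k.
Equivalently, Durbin-Levinson gives phi_{kk} iteratively:
  phi_{11} = rho(1)
  phi_{kk} = [rho(k) - sum_{j=1..k-1} phi_{k-1,j} rho(k-j)]
            / [1 - sum_{j=1..k-1} phi_{k-1,j} rho(j)],
  phi_{k,j} = phi_{k-1,j} - phi_{kk} phi_{k-1,k-j},  j = 1..k-1.
Step k = 1:
  phi_11 = rho(1) = -0.2701.
Step k = 2:
  phi_22 = [rho(2) - phi_11 rho(1)] / [1 - phi_11 rho(1)] = [-0.3045 - (-0.2701)(-0.2701)] / [1 - (-0.2701)(-0.2701)]
         = -0.37745401 / 0.92704599 = -0.407158.
  Update: phi_21 = phi_11 - phi_22 phi_11 = -0.2701 - (-0.407158)(-0.2701) = -0.380073.
Step k = 3:
  phi_33 = [rho(3) - phi_21 rho(2) - phi_22 rho(1)] / [1 - phi_21 rho(1) - phi_22 rho(2)]
    numerator   = 0.4538 - (-0.380073)(-0.3045) - (-0.407158)(-0.2701) = 0.22809435
    denominator = 1 - (-0.380073)(-0.2701) - (-0.407158)(-0.3045) = 0.77336264
  phi_33 = 0.22809435 / 0.77336264 = 0.2949.
Therefore phi_{33} = 0.2949.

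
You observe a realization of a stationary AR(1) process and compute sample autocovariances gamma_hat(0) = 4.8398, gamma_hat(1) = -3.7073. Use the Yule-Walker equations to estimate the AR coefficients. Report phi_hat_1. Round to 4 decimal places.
\hat\phi_{1} = -0.7660

The Yule-Walker equations for an AR(p) process read, in matrix form,
  Gamma_p phi = r_p,   with   (Gamma_p)_{ij} = gamma(|i - j|),
                       (r_p)_i = gamma(i),   i,j = 1..p.
Substitute the sample gammas (Toeplitz matrix and right-hand side of size 1):
  Gamma_p = [[4.8398]]
  r_p     = [-3.7073]
With p = 1 this is the single equation gamma(0) phi_1 = gamma(1):
  phi_hat_1 = gamma(1) / gamma(0) = -3.7073 / 4.8398 = -0.7660.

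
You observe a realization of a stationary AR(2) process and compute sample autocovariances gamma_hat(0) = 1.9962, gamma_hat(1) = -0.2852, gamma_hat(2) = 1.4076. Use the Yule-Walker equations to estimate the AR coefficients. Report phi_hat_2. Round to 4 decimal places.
\hat\phi_{2} = 0.6990

The Yule-Walker equations for an AR(p) process read, in matrix form,
  Gamma_p phi = r_p,   with   (Gamma_p)_{ij} = gamma(|i - j|),
                       (r_p)_i = gamma(i),   i,j = 1..p.
Substitute the sample gammas (Toeplitz matrix and right-hand side of size 2):
  Gamma_p = [[1.9962, -0.2852], [-0.2852, 1.9962]]
  r_p     = [-0.2852, 1.4076]
Written out:
  1.9962 phi_1 - 0.2852 phi_2 = -0.2852
  -0.2852 phi_1 + 1.9962 phi_2 = 1.4076
Solve by Cramer's rule:
  det = gamma(0)^2 - gamma(1)^2 = (1.9962)^2 - (-0.2852)^2 = 3.98481444 - 0.08133904 = 3.9034754
  phi_hat_1 = [gamma(1) gamma(0) - gamma(1) gamma(2)] / det = [(-0.2852)(1.9962) - (-0.2852)(1.4076)] / 3.9034754 = -0.16786872 / 3.9034754 = -0.043
  phi_hat_2 = [gamma(0) gamma(2) - gamma(1)^2] / det = [(1.9962)(1.4076) - (-0.2852)^2] / 3.9034754 = 2.72851208 / 3.9034754 = 0.699
So phi_hat = [-0.0430, 0.6990].
Therefore phi_hat_2 = 0.6990.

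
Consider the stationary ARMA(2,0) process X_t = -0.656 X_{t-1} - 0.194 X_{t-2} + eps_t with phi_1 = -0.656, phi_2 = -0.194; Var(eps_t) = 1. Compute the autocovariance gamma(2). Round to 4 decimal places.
\gamma(2) = 0.2477

Multiply the model equation by X_{t-k} and take expectations. With theta_0 = psi_0 = 1 and psi_j the MA(infinity) weights, this gives
  gamma(k) - sum_i phi_i gamma(k-i) = c_k,
  c_k = sigma^2 * sum_{j=k..q} theta_j psi_{j-k}   (c_k = 0 for k > q),
using gamma(-m) = gamma(m).
Pure AR (q = 0): c_0 = sigma^2 = 1, c_k = 0 for k >= 1.
Equations for k = 0, 1, 2 (AR order 2, c_2 = 0):
  (E0) gamma(0) = phi_1 gamma(1) + phi_2 gamma(2) + c_0
  (E1) gamma(1) = phi_1 gamma(0) + phi_2 gamma(1) + c_1
  (E2) gamma(2) = phi_1 gamma(1) + phi_2 gamma(0)
From (E1): gamma(1) = A gamma(0) + B with
  A = phi_1 / (1 - phi_2) = -0.656 / 1.194 = -0.549414,   B = c_1 / (1 - phi_2) = 0 / 1.194 = 0.
Insert (E2) into (E0): gamma(0) (1 - phi_2^2) = phi_1 (1 + phi_2) gamma(1) + c_0.
  phi_1 (1 + phi_2) = (-0.656)(0.806) = -0.528736,   1 - phi_2^2 = 0.962364.
Replace gamma(1) by A gamma(0) + B and collect gamma(0):
  gamma(0) [0.962364 - (-0.528736)(-0.549414)] = c_0 = 1
  gamma(0) * 0.671869 = 1
  gamma(0) = 1 / 0.671869 = 1.488385.
  gamma(1) = A gamma(0) = (-0.549414)(1.488385) = -0.817739.
  gamma(2) = phi_1 gamma(1) + phi_2 gamma(0) = (-0.656)(-0.817739) + (-0.194)(1.488385) = 0.24769.
Therefore gamma(2) = 0.2477 (to 4 decimal places).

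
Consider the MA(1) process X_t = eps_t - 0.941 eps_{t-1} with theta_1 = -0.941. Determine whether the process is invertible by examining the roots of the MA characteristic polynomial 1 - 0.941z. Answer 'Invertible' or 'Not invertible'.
\text{Invertible}

The MA(q) characteristic polynomial is P(z) = 1 - 0.941z.
Invertibility requires all roots to lie outside the unit circle, i.e. |z| > 1 for every root.
This is linear in z: 1 + (-0.941) z = 0  =>  z = -1/(-0.941) = 1.062699,  |z| = 1.062699.
Moduli of all roots: 1.0627.
All moduli strictly greater than 1? Yes.
Verdict: Invertible.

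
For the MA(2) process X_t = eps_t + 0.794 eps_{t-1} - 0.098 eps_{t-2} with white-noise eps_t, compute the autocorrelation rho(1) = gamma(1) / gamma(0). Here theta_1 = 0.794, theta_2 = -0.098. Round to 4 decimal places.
\rho(1) = 0.4367

For an MA(q) process with theta_0 = 1, the autocovariance is
  gamma(k) = sigma^2 * sum_{i=0..q-k} theta_i * theta_{i+k},
and rho(k) = gamma(k) / gamma(0). Sigma^2 cancels.
  numerator   = (1)*(0.794) + (0.794)*(-0.098) = 0.716188.
  denominator = (1)^2 + (0.794)^2 + (-0.098)^2 = 1.64004.
  rho(1) = 0.716188 / 1.64004 = 0.4367.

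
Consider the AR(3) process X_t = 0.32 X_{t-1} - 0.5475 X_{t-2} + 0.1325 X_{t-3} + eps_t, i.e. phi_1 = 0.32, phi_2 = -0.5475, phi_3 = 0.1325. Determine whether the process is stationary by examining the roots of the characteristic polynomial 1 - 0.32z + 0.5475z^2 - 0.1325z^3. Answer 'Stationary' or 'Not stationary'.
\text{Stationary}

The AR(p) characteristic polynomial is P(z) = 1 - 0.32z + 0.5475z^2 - 0.1325z^3.
Stationarity requires all roots to lie outside the unit circle, i.e. |z| > 1 for every root.
Degree 3: look for a simple real root z0 first, then factor out (1 - z/z0) and solve the remaining quadratic.
Testing z0 = 4: P(4) = 1 + (-0.32)(4) + (0.5475)(4)^2 + (-0.1325)(4)^3
  = 1 + (-1.28) + (8.76) + (-8.48) = 0.  So z_0 = 4 is a root, |z_0| = 4.
Divide out the factor (1 - 0.25 z) = (1 - z/z0) (since 1/z0 = 0.25):
  P(z) = (1 - 0.25 z)(1 + (-0.07) z + (0.53) z^2)
  [check: z-coef -0.07 - (0.25) = -0.32; z^2-coef 0.53 - (0.25)(-0.07) = 0.5475; z^3-coef -(0.25)(0.53) = -0.1325.]
Remaining roots from the quadratic factor 1 + (-0.07) z + (0.53) z^2:
  Set 1 + (-0.07) z + (0.53) z^2 = 0, i.e. a z^2 + b z + c = 0 with a = 0.53, b = -0.07, c = 1.
  Discriminant D = b^2 - 4ac = (-0.07)^2 - 4*(0.53)*1 = 0.0049 - (2.12) = -2.1151.
  D < 0, so the roots are the complex-conjugate pair z = (-b +/- i sqrt(-D)) / (2a) = 0.066 +/- 1.372i.
  For a conjugate pair |z|^2 = z * conj(z) = (product of roots) = c/a = 1/(0.53) = 1.886792, so |z| = sqrt(1.886792) = 1.3736 for both roots.
Moduli of all roots: 4.0000, 1.3736, 1.3736.
All moduli strictly greater than 1? Yes.
Verdict: Stationary.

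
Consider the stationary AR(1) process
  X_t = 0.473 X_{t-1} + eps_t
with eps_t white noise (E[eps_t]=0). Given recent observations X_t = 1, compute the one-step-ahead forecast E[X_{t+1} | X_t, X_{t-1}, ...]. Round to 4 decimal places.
E[X_{t+1} \mid \mathcal F_t] = 0.4730

For an AR(p) model X_t = c + sum_i phi_i X_{t-i} + eps_t, the
one-step-ahead conditional mean is
  E[X_{t+1} | X_t, ...] = c + sum_i phi_i X_{t+1-i}.
Substitute known values:
  E[X_{t+1} | ...] = (0.473) * (1)
                   = 0.4730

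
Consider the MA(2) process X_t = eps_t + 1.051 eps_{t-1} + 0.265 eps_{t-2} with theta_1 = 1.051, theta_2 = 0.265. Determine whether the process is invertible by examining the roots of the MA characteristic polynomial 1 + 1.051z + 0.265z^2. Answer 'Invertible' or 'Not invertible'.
\text{Invertible}

The MA(q) characteristic polynomial is P(z) = 1 + 1.051z + 0.265z^2.
Invertibility requires all roots to lie outside the unit circle, i.e. |z| > 1 for every root.
Set 1 + (1.051) z + (0.265) z^2 = 0, i.e. a z^2 + b z + c = 0 with a = 0.265, b = 1.051, c = 1.
Discriminant D = b^2 - 4ac = (1.051)^2 - 4*(0.265)*1 = 1.104601 - (1.06) = 0.044601.
D >= 0, so the roots are real: z = (-b +/- sqrt(D)) / (2a) = (-1.051 +/- 0.211189) / (0.53).
  z_1 = (-1.051 + 0.211189) / (0.53) = -1.5845,   |z_1| = 1.5845.
  z_2 = (-1.051 - 0.211189) / (0.53) = -2.3815,   |z_2| = 2.3815.
Moduli of all roots: 1.5845, 2.3815.
All moduli strictly greater than 1? Yes.
Verdict: Invertible.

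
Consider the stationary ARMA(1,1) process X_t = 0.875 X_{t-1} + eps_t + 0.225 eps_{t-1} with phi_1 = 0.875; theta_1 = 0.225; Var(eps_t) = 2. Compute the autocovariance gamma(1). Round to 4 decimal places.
\gamma(1) = 11.2347

Multiply the model equation by X_{t-k} and take expectations. With theta_0 = psi_0 = 1 and psi_j the MA(infinity) weights, this gives
  gamma(k) - sum_i phi_i gamma(k-i) = c_k,
  c_k = sigma^2 * sum_{j=k..q} theta_j psi_{j-k}   (c_k = 0 for k > q),
using gamma(-m) = gamma(m).
psi-weights needed (psi_j = theta_j + sum_i phi_i psi_{j-i}):
  psi_1 = theta_1 + phi_1 = 0.225 + (0.875) = 1.1
Right-hand sides:
  c_0 = sigma^2 (1 + theta_1 psi_1) = 2 * (1 + (0.225)(1.1)) = 2 * 1.2475 = 2.495
  c_1 = sigma^2 theta_1 = 2 * (0.225) = 0.45
  c_2 = 0
Equations for k = 0 and k = 1 (AR order 1):
  gamma(0) = phi_1 gamma(1) + c_0
  gamma(1) = phi_1 gamma(0) + c_1
Substituting the second into the first: gamma(0) (1 - phi_1^2) = c_0 + phi_1 c_1, so
  gamma(0) = (c_0 + phi_1 c_1) / (1 - phi_1^2) = (2.495 + (0.875)(0.45)) / (1 - (0.875)^2) = 2.88875 / 0.234375 = 12.325333.
  gamma(1) = phi_1 gamma(0) + c_1 = (0.875)(12.325333) + (0.45) = 11.234667.
Therefore gamma(1) = 11.2347 (to 4 decimal places).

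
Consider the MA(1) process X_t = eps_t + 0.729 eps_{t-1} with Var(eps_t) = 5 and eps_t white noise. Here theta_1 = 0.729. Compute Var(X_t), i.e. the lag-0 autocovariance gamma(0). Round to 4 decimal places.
\gamma(0) = 7.6572

For an MA(q) process X_t = eps_t + sum_i theta_i eps_{t-i} with
Var(eps_t) = sigma^2, the variance is
  gamma(0) = sigma^2 * (1 + sum_i theta_i^2).
  sum_i theta_i^2 = (0.729)^2 = 0.531441.
  gamma(0) = 5 * (1 + 0.531441) = 5 * 1.531441 = 7.657205, which rounds to 7.6572.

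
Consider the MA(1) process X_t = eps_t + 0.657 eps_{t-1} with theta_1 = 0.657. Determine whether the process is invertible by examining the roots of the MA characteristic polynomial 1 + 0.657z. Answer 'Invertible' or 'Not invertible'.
\text{Invertible}

The MA(q) characteristic polynomial is P(z) = 1 + 0.657z.
Invertibility requires all roots to lie outside the unit circle, i.e. |z| > 1 for every root.
This is linear in z: 1 + (0.657) z = 0  =>  z = -1/(0.657) = -1.52207,  |z| = 1.52207.
Moduli of all roots: 1.5221.
All moduli strictly greater than 1? Yes.
Verdict: Invertible.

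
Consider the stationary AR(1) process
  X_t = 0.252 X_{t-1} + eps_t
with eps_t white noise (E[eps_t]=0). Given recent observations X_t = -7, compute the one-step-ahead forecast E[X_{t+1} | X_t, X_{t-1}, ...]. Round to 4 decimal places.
E[X_{t+1} \mid \mathcal F_t] = -1.7640

For an AR(p) model X_t = c + sum_i phi_i X_{t-i} + eps_t, the
one-step-ahead conditional mean is
  E[X_{t+1} | X_t, ...] = c + sum_i phi_i X_{t+1-i}.
Substitute known values:
  E[X_{t+1} | ...] = (0.252) * (-7)
                   = -1.7640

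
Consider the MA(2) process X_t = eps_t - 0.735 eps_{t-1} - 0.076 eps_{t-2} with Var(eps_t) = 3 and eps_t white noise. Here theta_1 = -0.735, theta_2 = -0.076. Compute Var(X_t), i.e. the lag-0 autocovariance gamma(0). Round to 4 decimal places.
\gamma(0) = 4.6380

For an MA(q) process X_t = eps_t + sum_i theta_i eps_{t-i} with
Var(eps_t) = sigma^2, the variance is
  gamma(0) = sigma^2 * (1 + sum_i theta_i^2).
  sum_i theta_i^2 = (-0.735)^2 + (-0.076)^2 = 0.540225 + 0.005776 = 0.546001.
  gamma(0) = 3 * (1 + 0.546001) = 3 * 1.546001 = 4.638003, which rounds to 4.6380.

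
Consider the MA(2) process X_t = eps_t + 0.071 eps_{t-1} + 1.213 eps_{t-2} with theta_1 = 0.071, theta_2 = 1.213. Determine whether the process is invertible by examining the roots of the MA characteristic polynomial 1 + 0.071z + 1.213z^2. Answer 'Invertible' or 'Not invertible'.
\text{Not invertible}

The MA(q) characteristic polynomial is P(z) = 1 + 0.071z + 1.213z^2.
Invertibility requires all roots to lie outside the unit circle, i.e. |z| > 1 for every root.
Set 1 + (0.071) z + (1.213) z^2 = 0, i.e. a z^2 + b z + c = 0 with a = 1.213, b = 0.071, c = 1.
Discriminant D = b^2 - 4ac = (0.071)^2 - 4*(1.213)*1 = 0.005041 - (4.852) = -4.846959.
D < 0, so the roots are the complex-conjugate pair z = (-b +/- i sqrt(-D)) / (2a) = -0.0293 +/- 0.9075i.
For a conjugate pair |z|^2 = z * conj(z) = (product of roots) = c/a = 1/(1.213) = 0.824402, so |z| = sqrt(0.824402) = 0.908 for both roots.
Moduli of all roots: 0.9080, 0.9080.
All moduli strictly greater than 1? No.
Verdict: Not invertible.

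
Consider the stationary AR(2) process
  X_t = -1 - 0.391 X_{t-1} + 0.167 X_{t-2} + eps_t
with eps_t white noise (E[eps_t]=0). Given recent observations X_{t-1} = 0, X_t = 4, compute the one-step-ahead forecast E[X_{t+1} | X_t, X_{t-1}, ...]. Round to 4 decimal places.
E[X_{t+1} \mid \mathcal F_t] = -2.5640

For an AR(p) model X_t = c + sum_i phi_i X_{t-i} + eps_t, the
one-step-ahead conditional mean is
  E[X_{t+1} | X_t, ...] = c + sum_i phi_i X_{t+1-i}.
Substitute known values:
  E[X_{t+1} | ...] = -1 + (-0.391) * (4) + (0.167) * (0)
                   = -2.5640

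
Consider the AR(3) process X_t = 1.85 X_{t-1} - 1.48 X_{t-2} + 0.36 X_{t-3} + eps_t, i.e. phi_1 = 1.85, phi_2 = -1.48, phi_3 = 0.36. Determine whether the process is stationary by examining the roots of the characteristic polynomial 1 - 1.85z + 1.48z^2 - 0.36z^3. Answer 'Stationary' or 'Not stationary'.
\text{Stationary}

The AR(p) characteristic polynomial is P(z) = 1 - 1.85z + 1.48z^2 - 0.36z^3.
Stationarity requires all roots to lie outside the unit circle, i.e. |z| > 1 for every root.
Degree 3: look for a simple real root z0 first, then factor out (1 - z/z0) and solve the remaining quadratic.
Testing z0 = 2.5: P(2.5) = 1 + (-1.85)(2.5) + (1.48)(2.5)^2 + (-0.36)(2.5)^3
  = 1 + (-4.625) + (9.25) + (-5.625) = 0.  So z_0 = 2.5 is a root, |z_0| = 2.5.
Divide out the factor (1 - 0.4 z) = (1 - z/z0) (since 1/z0 = 0.4):
  P(z) = (1 - 0.4 z)(1 + (-1.45) z + (0.9) z^2)
  [check: z-coef -1.45 - (0.4) = -1.85; z^2-coef 0.9 - (0.4)(-1.45) = 1.48; z^3-coef -(0.4)(0.9) = -0.36.]
Remaining roots from the quadratic factor 1 + (-1.45) z + (0.9) z^2:
  Set 1 + (-1.45) z + (0.9) z^2 = 0, i.e. a z^2 + b z + c = 0 with a = 0.9, b = -1.45, c = 1.
  Discriminant D = b^2 - 4ac = (-1.45)^2 - 4*(0.9)*1 = 2.1025 - (3.6) = -1.4975.
  D < 0, so the roots are the complex-conjugate pair z = (-b +/- i sqrt(-D)) / (2a) = 0.8056 +/- 0.6798i.
  For a conjugate pair |z|^2 = z * conj(z) = (product of roots) = c/a = 1/(0.9) = 1.111111, so |z| = sqrt(1.111111) = 1.0541 for both roots.
Moduli of all roots: 2.5000, 1.0541, 1.0541.
All moduli strictly greater than 1? Yes.
Verdict: Stationary.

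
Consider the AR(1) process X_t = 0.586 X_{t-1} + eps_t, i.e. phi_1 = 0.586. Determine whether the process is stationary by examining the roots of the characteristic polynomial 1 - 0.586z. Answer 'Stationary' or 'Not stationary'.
\text{Stationary}

The AR(p) characteristic polynomial is P(z) = 1 - 0.586z.
Stationarity requires all roots to lie outside the unit circle, i.e. |z| > 1 for every root.
This is linear in z: 1 + (-0.586) z = 0  =>  z = -1/(-0.586) = 1.706485,  |z| = 1.706485.
Moduli of all roots: 1.7065.
All moduli strictly greater than 1? Yes.
Verdict: Stationary.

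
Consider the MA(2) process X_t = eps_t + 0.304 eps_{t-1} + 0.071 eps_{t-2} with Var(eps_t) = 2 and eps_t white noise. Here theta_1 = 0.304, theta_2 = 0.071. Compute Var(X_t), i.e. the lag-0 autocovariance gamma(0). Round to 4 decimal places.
\gamma(0) = 2.1949

For an MA(q) process X_t = eps_t + sum_i theta_i eps_{t-i} with
Var(eps_t) = sigma^2, the variance is
  gamma(0) = sigma^2 * (1 + sum_i theta_i^2).
  sum_i theta_i^2 = (0.304)^2 + (0.071)^2 = 0.092416 + 0.005041 = 0.097457.
  gamma(0) = 2 * (1 + 0.097457) = 2 * 1.097457 = 2.194914, which rounds to 2.1949.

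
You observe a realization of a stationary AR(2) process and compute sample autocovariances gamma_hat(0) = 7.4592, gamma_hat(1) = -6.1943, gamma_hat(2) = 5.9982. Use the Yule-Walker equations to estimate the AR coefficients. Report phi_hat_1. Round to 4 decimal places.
\hat\phi_{1} = -0.5240

The Yule-Walker equations for an AR(p) process read, in matrix form,
  Gamma_p phi = r_p,   with   (Gamma_p)_{ij} = gamma(|i - j|),
                       (r_p)_i = gamma(i),   i,j = 1..p.
Substitute the sample gammas (Toeplitz matrix and right-hand side of size 2):
  Gamma_p = [[7.4592, -6.1943], [-6.1943, 7.4592]]
  r_p     = [-6.1943, 5.9982]
Written out:
  7.4592 phi_1 - 6.1943 phi_2 = -6.1943
  -6.1943 phi_1 + 7.4592 phi_2 = 5.9982
Solve by Cramer's rule:
  det = gamma(0)^2 - gamma(1)^2 = (7.4592)^2 - (-6.1943)^2 = 55.63966464 - 38.36935249 = 17.27031215
  phi_hat_1 = [gamma(1) gamma(0) - gamma(1) gamma(2)] / det = [(-6.1943)(7.4592) - (-6.1943)(5.9982)] / 17.27031215 = -9.0498723 / 17.27031215 = -0.524
  phi_hat_2 = [gamma(0) gamma(2) - gamma(1)^2] / det = [(7.4592)(5.9982) - (-6.1943)^2] / 17.27031215 = 6.37242095 / 17.27031215 = 0.369
So phi_hat = [-0.5240, 0.3690].
Therefore phi_hat_1 = -0.5240.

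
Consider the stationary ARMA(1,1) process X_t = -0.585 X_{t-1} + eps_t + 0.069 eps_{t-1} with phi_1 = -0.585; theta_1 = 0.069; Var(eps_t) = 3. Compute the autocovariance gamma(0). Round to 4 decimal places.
\gamma(0) = 4.2143

Multiply the model equation by X_{t-k} and take expectations. With theta_0 = psi_0 = 1 and psi_j the MA(infinity) weights, this gives
  gamma(k) - sum_i phi_i gamma(k-i) = c_k,
  c_k = sigma^2 * sum_{j=k..q} theta_j psi_{j-k}   (c_k = 0 for k > q),
using gamma(-m) = gamma(m).
psi-weights needed (psi_j = theta_j + sum_i phi_i psi_{j-i}):
  psi_1 = theta_1 + phi_1 = 0.069 + (-0.585) = -0.516
Right-hand sides:
  c_0 = sigma^2 (1 + theta_1 psi_1) = 3 * (1 + (0.069)(-0.516)) = 3 * 0.964396 = 2.893188
  c_1 = sigma^2 theta_1 = 3 * (0.069) = 0.207
  c_2 = 0
Equations for k = 0 and k = 1 (AR order 1):
  gamma(0) = phi_1 gamma(1) + c_0
  gamma(1) = phi_1 gamma(0) + c_1
Substituting the second into the first: gamma(0) (1 - phi_1^2) = c_0 + phi_1 c_1, so
  gamma(0) = (c_0 + phi_1 c_1) / (1 - phi_1^2) = (2.893188 + (-0.585)(0.207)) / (1 - (-0.585)^2) = 2.772093 / 0.657775 = 4.214348.
Therefore gamma(0) = 4.2143 (to 4 decimal places).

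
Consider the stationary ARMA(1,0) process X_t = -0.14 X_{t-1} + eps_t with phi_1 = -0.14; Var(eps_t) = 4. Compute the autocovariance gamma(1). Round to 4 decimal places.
\gamma(1) = -0.5712

Multiply the model equation by X_{t-k} and take expectations. With theta_0 = psi_0 = 1 and psi_j the MA(infinity) weights, this gives
  gamma(k) - sum_i phi_i gamma(k-i) = c_k,
  c_k = sigma^2 * sum_{j=k..q} theta_j psi_{j-k}   (c_k = 0 for k > q),
using gamma(-m) = gamma(m).
Pure AR (q = 0): c_0 = sigma^2 = 4, c_k = 0 for k >= 1.
Equations for k = 0 and k = 1 (AR order 1):
  gamma(0) = phi_1 gamma(1) + c_0
  gamma(1) = phi_1 gamma(0) + c_1
Substituting the second into the first: gamma(0) (1 - phi_1^2) = c_0 + phi_1 c_1, so
  gamma(0) = c_0 / (1 - phi_1^2) = 4 / (1 - (-0.14)^2) = 4 / 0.9804 = 4.079967.
  gamma(1) = phi_1 gamma(0) = (-0.14)(4.079967) = -0.571195.
Therefore gamma(1) = -0.5712 (to 4 decimal places).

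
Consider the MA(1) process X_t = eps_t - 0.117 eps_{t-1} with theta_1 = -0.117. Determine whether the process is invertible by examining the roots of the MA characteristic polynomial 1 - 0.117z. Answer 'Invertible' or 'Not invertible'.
\text{Invertible}

The MA(q) characteristic polynomial is P(z) = 1 - 0.117z.
Invertibility requires all roots to lie outside the unit circle, i.e. |z| > 1 for every root.
This is linear in z: 1 + (-0.117) z = 0  =>  z = -1/(-0.117) = 8.547009,  |z| = 8.547009.
Moduli of all roots: 8.5470.
All moduli strictly greater than 1? Yes.
Verdict: Invertible.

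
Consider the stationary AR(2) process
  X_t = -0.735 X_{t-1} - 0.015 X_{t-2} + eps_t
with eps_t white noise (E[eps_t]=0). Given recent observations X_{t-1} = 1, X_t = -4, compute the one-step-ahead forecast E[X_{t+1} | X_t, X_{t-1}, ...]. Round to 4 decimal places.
E[X_{t+1} \mid \mathcal F_t] = 2.9250

For an AR(p) model X_t = c + sum_i phi_i X_{t-i} + eps_t, the
one-step-ahead conditional mean is
  E[X_{t+1} | X_t, ...] = c + sum_i phi_i X_{t+1-i}.
Substitute known values:
  E[X_{t+1} | ...] = (-0.735) * (-4) + (-0.015) * (1)
                   = 2.9250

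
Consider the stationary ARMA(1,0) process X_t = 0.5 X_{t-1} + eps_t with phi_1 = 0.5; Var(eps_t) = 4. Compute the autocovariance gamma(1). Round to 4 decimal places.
\gamma(1) = 2.6667

Multiply the model equation by X_{t-k} and take expectations. With theta_0 = psi_0 = 1 and psi_j the MA(infinity) weights, this gives
  gamma(k) - sum_i phi_i gamma(k-i) = c_k,
  c_k = sigma^2 * sum_{j=k..q} theta_j psi_{j-k}   (c_k = 0 for k > q),
using gamma(-m) = gamma(m).
Pure AR (q = 0): c_0 = sigma^2 = 4, c_k = 0 for k >= 1.
Equations for k = 0 and k = 1 (AR order 1):
  gamma(0) = phi_1 gamma(1) + c_0
  gamma(1) = phi_1 gamma(0) + c_1
Substituting the second into the first: gamma(0) (1 - phi_1^2) = c_0 + phi_1 c_1, so
  gamma(0) = c_0 / (1 - phi_1^2) = 4 / (1 - (0.5)^2) = 4 / 0.75 = 5.333333.
  gamma(1) = phi_1 gamma(0) = (0.5)(5.333333) = 2.666667.
Therefore gamma(1) = 2.6667 (to 4 decimal places).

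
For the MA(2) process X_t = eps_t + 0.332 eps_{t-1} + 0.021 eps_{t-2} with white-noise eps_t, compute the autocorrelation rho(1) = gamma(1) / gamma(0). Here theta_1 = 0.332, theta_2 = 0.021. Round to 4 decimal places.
\rho(1) = 0.3052

For an MA(q) process with theta_0 = 1, the autocovariance is
  gamma(k) = sigma^2 * sum_{i=0..q-k} theta_i * theta_{i+k},
and rho(k) = gamma(k) / gamma(0). Sigma^2 cancels.
  numerator   = (1)*(0.332) + (0.332)*(0.021) = 0.338972.
  denominator = (1)^2 + (0.332)^2 + (0.021)^2 = 1.110665.
  rho(1) = 0.338972 / 1.110665 = 0.3052.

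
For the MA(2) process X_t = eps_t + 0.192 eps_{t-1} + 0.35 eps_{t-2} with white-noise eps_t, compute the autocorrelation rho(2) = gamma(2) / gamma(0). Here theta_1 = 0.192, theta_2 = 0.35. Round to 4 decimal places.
\rho(2) = 0.3019

For an MA(q) process with theta_0 = 1, the autocovariance is
  gamma(k) = sigma^2 * sum_{i=0..q-k} theta_i * theta_{i+k},
and rho(k) = gamma(k) / gamma(0). Sigma^2 cancels.
  numerator   = (1)*(0.35) = 0.35.
  denominator = (1)^2 + (0.192)^2 + (0.35)^2 = 1.159364.
  rho(2) = 0.35 / 1.159364 = 0.3019.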